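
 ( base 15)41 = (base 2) 111101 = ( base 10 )61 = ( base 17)3A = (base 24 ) 2d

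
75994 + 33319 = 109313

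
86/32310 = 43/16155 = 0.00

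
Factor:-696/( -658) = 2^2*3^1*7^( - 1 )*29^1*47^(-1) = 348/329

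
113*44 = 4972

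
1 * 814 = 814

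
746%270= 206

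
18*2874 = 51732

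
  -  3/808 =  - 3/808 = - 0.00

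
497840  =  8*62230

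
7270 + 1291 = 8561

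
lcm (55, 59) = 3245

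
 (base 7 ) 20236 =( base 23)975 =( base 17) 100E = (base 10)4927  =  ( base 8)11477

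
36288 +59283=95571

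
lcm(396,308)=2772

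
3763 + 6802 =10565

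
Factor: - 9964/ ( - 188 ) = 53^1 = 53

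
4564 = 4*1141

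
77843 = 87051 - 9208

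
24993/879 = 28+127/293=28.43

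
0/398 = 0 = 0.00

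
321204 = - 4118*( - 78)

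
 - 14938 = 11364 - 26302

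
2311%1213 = 1098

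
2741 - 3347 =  - 606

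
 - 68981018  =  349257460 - 418238478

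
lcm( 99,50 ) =4950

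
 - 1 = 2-3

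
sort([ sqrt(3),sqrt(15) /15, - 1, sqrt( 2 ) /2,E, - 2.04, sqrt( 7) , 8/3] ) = [ - 2.04 ,-1,sqrt( 15 ) /15,sqrt ( 2)/2,sqrt ( 3 ),sqrt(7),8/3 , E ]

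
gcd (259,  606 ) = 1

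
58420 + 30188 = 88608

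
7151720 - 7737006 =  - 585286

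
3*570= 1710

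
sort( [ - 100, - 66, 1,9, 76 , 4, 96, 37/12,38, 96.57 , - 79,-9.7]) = [ - 100,  -  79, - 66, - 9.7,  1, 37/12,4, 9, 38, 76, 96, 96.57 ] 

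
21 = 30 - 9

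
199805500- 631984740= - 432179240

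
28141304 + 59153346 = 87294650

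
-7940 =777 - 8717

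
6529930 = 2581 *2530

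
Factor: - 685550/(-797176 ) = 2^(-2)*5^2*251^ (  -  1)*397^(-1 ) * 13711^1 = 342775/398588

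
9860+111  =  9971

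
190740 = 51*3740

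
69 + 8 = 77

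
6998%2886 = 1226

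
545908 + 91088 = 636996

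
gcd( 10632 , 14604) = 12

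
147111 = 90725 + 56386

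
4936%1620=76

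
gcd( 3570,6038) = 2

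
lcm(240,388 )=23280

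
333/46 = 7 + 11/46 = 7.24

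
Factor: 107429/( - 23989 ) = -103/23 = - 23^(-1 )*103^1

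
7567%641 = 516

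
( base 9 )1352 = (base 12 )70b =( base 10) 1019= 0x3fb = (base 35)T4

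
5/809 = 5/809  =  0.01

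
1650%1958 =1650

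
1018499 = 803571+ 214928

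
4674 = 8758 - 4084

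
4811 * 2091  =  10059801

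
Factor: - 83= - 83^1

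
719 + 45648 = 46367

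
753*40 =30120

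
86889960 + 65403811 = 152293771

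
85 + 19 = 104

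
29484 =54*546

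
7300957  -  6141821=1159136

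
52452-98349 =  - 45897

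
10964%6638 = 4326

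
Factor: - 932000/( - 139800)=2^2 * 3^(  -  1) *5^1 = 20/3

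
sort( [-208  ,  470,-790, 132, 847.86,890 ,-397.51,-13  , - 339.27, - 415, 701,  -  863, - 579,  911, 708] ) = [  -  863,-790, -579, - 415,-397.51, - 339.27 , - 208,-13, 132, 470,701,708,847.86,890, 911] 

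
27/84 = 9/28 = 0.32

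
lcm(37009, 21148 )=148036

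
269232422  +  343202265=612434687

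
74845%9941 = 5258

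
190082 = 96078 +94004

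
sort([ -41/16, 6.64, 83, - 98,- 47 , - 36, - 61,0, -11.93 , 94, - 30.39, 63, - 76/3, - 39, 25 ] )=[ - 98, - 61, - 47,  -  39, - 36, - 30.39, - 76/3,- 11.93, - 41/16,0, 6.64,25, 63,  83,  94 ] 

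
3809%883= 277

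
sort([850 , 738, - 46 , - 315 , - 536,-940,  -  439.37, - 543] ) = [ -940,  -  543,-536,  -  439.37, - 315, - 46,738,850] 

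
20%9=2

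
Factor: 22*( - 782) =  - 2^2*11^1*17^1*23^1 = - 17204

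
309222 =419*738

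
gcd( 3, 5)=1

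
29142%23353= 5789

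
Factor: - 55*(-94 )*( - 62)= - 320540 = - 2^2*5^1*11^1*31^1 * 47^1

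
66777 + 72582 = 139359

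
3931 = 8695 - 4764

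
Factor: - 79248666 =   -  2^1 * 3^1*7^1*461^1*4093^1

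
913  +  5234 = 6147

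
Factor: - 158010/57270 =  - 83^( - 1 )*229^1 = - 229/83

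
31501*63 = 1984563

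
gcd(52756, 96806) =2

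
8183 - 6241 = 1942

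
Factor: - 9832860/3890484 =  -91045/36023 =- 5^1*13^( - 1)*17^( - 1 )*131^1*139^1*163^( - 1) 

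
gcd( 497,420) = 7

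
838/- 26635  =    -  1 + 25797/26635 = -0.03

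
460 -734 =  - 274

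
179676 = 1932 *93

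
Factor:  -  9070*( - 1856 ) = 2^7*5^1*29^1*907^1 = 16833920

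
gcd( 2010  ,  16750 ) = 670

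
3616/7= 516 + 4/7 = 516.57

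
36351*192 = 6979392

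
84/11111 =84/11111 = 0.01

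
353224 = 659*536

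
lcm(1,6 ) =6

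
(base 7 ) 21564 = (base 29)6dd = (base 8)12474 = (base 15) 1926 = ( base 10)5436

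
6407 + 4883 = 11290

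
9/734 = 9/734 =0.01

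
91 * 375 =34125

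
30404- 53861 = - 23457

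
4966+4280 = 9246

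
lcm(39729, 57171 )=2344011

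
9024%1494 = 60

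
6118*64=391552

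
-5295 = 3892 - 9187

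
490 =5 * 98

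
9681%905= 631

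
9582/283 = 9582/283 = 33.86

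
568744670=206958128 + 361786542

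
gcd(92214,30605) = 1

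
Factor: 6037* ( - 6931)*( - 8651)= 29^1  *41^1 * 211^1 * 239^1*6037^1 = 361979008997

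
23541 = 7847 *3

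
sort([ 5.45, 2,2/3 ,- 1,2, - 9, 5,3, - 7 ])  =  [ - 9 , - 7 , - 1, 2/3, 2,2,3, 5,5.45]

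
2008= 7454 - 5446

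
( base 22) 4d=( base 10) 101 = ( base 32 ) 35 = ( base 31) 38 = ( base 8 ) 145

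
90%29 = 3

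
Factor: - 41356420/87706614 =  - 20678210/43853307= - 2^1*3^( - 1 )*5^1*7^1*29^( - 1 ) *67^1 * 4409^1*504061^( - 1)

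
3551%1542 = 467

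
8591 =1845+6746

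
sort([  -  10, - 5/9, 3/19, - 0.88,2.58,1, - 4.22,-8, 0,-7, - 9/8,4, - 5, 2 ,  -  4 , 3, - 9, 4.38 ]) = [-10,- 9 , - 8, - 7, - 5 ,-4.22, -4  ,- 9/8 ,-0.88, -5/9,  0, 3/19,1, 2,2.58,3, 4,  4.38 ] 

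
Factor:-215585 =-5^1*43117^1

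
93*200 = 18600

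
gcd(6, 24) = 6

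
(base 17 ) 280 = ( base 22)1AA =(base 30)NO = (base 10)714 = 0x2CA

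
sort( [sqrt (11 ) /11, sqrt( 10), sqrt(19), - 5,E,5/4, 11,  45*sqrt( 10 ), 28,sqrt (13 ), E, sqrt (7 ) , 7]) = [ - 5, sqrt(11)/11, 5/4, sqrt( 7 ), E, E, sqrt( 10),sqrt( 13 ), sqrt (19),7, 11, 28, 45*sqrt( 10 ) ] 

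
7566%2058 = 1392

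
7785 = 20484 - 12699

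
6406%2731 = 944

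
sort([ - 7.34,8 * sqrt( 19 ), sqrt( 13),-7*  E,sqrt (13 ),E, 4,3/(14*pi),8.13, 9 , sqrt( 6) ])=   [-7*E, - 7.34, 3/(14*pi),  sqrt(6),E,sqrt( 13 ),  sqrt( 13),4,8.13, 9,  8*sqrt( 19)]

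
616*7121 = 4386536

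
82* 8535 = 699870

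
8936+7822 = 16758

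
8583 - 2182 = 6401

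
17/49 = 17/49 = 0.35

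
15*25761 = 386415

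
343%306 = 37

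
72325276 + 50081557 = 122406833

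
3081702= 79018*39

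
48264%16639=14986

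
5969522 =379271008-373301486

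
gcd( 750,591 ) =3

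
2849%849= 302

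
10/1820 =1/182= 0.01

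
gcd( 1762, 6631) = 1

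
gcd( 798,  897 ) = 3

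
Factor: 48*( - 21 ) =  - 2^4*3^2*7^1 = - 1008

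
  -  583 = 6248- 6831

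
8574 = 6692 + 1882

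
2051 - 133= 1918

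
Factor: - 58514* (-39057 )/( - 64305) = -761793766/21435 = - 2^1 *3^( - 1)*5^( -1)*17^1*47^1*277^1* 1429^( - 1)*1721^1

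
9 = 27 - 18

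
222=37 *6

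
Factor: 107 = 107^1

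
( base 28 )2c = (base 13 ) 53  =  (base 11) 62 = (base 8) 104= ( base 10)68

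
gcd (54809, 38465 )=1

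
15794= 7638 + 8156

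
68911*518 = 35695898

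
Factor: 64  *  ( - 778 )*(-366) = 2^8 * 3^1 * 61^1*389^1 = 18223872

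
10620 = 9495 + 1125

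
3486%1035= 381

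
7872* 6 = 47232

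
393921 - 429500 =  - 35579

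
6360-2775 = 3585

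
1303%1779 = 1303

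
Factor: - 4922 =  - 2^1*23^1*107^1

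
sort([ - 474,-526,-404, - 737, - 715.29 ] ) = [ - 737, - 715.29, - 526,  -  474,-404 ] 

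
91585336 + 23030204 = 114615540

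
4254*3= 12762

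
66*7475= 493350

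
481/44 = 10  +  41/44 = 10.93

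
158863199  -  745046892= - 586183693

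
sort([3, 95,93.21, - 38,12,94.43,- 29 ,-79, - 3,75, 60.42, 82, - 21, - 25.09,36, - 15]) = [ - 79, - 38, - 29,  -  25.09,-21 , - 15,-3,3,12,36,60.42, 75, 82,93.21,94.43, 95]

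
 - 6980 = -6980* 1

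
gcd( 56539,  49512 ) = 1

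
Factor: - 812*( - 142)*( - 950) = - 109538800= - 2^4*5^2 * 7^1*19^1*29^1*71^1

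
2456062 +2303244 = 4759306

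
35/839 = 35/839 = 0.04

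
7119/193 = 36 + 171/193 = 36.89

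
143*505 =72215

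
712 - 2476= -1764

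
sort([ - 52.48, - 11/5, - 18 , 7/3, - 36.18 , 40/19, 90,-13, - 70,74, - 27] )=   [ - 70, -52.48 ,-36.18, - 27, - 18,  -  13, - 11/5,40/19,  7/3, 74,90]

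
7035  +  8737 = 15772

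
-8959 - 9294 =- 18253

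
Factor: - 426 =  - 2^1 * 3^1*71^1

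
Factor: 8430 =2^1*3^1*5^1*281^1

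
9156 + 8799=17955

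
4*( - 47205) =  - 188820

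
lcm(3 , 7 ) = 21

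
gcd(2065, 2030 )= 35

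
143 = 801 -658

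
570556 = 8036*71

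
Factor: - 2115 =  - 3^2*5^1*47^1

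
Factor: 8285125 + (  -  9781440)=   -  1496315 = -  5^1*101^1*2963^1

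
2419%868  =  683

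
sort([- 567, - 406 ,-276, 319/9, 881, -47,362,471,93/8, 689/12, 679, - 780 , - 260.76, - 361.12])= [  -  780, - 567, - 406, - 361.12 , - 276 , - 260.76, - 47, 93/8 , 319/9, 689/12, 362,471,679, 881]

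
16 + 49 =65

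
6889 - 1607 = 5282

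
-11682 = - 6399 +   -  5283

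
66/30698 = 33/15349 = 0.00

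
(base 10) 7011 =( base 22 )eaf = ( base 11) 52a4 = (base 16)1B63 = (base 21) FII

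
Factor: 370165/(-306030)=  - 733/606 = - 2^( - 1 )*3^( - 1)*101^(-1)*733^1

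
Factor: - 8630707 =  - 61^1*151^1*937^1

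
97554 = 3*32518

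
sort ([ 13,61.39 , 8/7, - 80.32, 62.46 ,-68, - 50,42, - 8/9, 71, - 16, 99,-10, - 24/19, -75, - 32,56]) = [ - 80.32, - 75, - 68,-50  , - 32, - 16, - 10,-24/19, - 8/9, 8/7, 13, 42,56,61.39, 62.46 , 71,99]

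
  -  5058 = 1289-6347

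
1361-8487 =-7126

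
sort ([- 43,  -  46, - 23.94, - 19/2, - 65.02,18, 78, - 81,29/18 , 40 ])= [ - 81, - 65.02, - 46,  -  43, - 23.94, - 19/2, 29/18,18,40,78]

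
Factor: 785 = 5^1 * 157^1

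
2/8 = 1/4 = 0.25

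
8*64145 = 513160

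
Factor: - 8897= - 7^1*31^1 * 41^1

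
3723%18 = 15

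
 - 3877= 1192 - 5069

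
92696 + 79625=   172321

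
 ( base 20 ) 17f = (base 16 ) 22b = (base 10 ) 555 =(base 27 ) KF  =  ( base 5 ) 4210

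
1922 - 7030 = -5108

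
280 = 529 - 249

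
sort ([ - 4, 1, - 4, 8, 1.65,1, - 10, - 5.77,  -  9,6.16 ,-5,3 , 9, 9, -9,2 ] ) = [ - 10,-9,- 9, - 5.77, - 5,  -  4,-4,1, 1 , 1.65, 2,3, 6.16, 8, 9,9 ]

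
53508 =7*7644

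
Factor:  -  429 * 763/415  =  -327327/415 = - 3^1*5^( - 1 )*7^1*11^1*13^1 * 83^ ( -1 )*109^1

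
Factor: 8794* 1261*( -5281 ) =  - 58562244754 = - 2^1*13^1*97^1*4397^1 * 5281^1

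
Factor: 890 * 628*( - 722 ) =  - 2^4*5^1*19^2*89^1*157^1 = - 403540240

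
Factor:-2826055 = - 5^1*317^1*1783^1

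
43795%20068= 3659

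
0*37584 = 0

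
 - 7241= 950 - 8191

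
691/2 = 691/2 = 345.50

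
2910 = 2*1455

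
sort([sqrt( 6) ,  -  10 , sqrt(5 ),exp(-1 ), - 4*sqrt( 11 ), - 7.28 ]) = [ - 4*sqrt(11 ),- 10,-7.28,exp(- 1),sqrt(5 ), sqrt( 6 )]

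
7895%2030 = 1805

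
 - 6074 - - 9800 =3726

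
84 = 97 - 13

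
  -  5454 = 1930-7384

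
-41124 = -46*894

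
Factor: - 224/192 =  - 7/6 = - 2^( -1)*3^(-1)*7^1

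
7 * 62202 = 435414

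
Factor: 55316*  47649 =2^2*3^1*7^1*2269^1*13829^1 = 2635752084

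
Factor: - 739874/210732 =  - 21761/6198  =  - 2^( - 1 )*3^( - 1)*47^1 *463^1*1033^( - 1) 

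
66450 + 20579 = 87029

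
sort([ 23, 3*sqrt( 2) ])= [ 3 * sqrt( 2), 23]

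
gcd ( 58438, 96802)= 2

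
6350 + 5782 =12132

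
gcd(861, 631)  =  1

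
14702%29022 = 14702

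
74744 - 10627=64117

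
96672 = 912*106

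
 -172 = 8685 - 8857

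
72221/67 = 1077+ 62/67 = 1077.93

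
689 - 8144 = -7455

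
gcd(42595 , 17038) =8519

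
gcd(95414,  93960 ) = 2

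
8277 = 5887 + 2390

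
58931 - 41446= 17485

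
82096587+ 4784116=86880703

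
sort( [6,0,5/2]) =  [ 0, 5/2, 6 ]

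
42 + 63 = 105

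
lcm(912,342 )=2736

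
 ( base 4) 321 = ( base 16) 39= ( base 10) 57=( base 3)2010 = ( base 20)2H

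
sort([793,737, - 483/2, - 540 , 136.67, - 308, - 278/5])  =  [ - 540, - 308, - 483/2, - 278/5, 136.67,737,793]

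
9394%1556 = 58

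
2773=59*47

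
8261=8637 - 376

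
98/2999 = 98/2999 =0.03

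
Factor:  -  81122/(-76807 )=94/89  =  2^1*47^1 * 89^ (  -  1)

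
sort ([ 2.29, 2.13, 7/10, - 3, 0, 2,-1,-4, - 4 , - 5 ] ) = [ - 5 , - 4, - 4, - 3, - 1, 0, 7/10, 2,2.13, 2.29]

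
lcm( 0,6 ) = 0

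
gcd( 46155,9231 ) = 9231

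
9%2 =1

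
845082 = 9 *93898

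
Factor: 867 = 3^1*17^2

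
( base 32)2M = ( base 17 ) 51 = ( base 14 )62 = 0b1010110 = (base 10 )86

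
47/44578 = 47/44578 = 0.00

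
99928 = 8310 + 91618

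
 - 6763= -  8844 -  - 2081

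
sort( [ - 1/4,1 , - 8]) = [ - 8, - 1/4,1 ] 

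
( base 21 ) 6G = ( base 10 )142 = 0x8e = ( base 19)79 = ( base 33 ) 4A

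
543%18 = 3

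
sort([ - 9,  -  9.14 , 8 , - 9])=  [ - 9.14,-9, - 9, 8]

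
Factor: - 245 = -5^1*7^2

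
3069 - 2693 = 376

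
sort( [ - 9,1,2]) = [ - 9,1, 2 ] 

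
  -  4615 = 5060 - 9675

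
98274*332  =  32626968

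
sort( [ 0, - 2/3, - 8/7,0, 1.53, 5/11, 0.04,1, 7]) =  [ - 8/7, - 2/3, 0, 0, 0.04, 5/11,  1, 1.53,7]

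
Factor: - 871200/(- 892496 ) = 450/461 = 2^1 * 3^2 * 5^2*461^( - 1 )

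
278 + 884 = 1162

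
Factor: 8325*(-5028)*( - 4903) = 205230264300 = 2^2*3^3*5^2*37^1*419^1* 4903^1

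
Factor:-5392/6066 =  - 8/9=-  2^3*3^( - 2)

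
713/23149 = 713/23149 = 0.03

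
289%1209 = 289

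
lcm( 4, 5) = 20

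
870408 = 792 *1099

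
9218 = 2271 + 6947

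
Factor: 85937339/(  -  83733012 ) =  - 2^ ( - 2 )*3^( - 2)* 11^ (-1 )*353^( - 1) * 599^(  -  1 )*85937339^1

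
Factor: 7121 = 7121^1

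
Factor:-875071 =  - 241^1*3631^1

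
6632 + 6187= 12819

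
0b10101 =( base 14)17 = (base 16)15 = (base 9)23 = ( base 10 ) 21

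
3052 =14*218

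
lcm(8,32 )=32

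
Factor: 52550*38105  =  2^1*5^3*1051^1*7621^1 = 2002417750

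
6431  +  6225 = 12656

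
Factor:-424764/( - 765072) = 171/308 = 2^(-2) * 3^2*7^ (-1 )*11^( - 1 )*19^1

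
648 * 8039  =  5209272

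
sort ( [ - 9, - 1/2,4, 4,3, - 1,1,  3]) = [ -9, - 1,-1/2,1, 3, 3, 4, 4]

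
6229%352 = 245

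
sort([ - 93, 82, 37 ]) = [ - 93,37,82 ] 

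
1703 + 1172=2875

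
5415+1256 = 6671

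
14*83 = 1162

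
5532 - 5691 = -159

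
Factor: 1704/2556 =2^1*3^ ( - 1 ) = 2/3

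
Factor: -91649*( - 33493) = 3069599957= 37^1* 2477^1 * 33493^1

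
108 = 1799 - 1691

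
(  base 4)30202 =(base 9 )1081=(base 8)1442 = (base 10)802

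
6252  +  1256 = 7508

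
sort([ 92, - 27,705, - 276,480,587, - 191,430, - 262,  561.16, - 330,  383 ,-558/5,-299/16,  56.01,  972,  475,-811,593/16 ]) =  [- 811, - 330, - 276, - 262, - 191,-558/5, - 27,-299/16,  593/16, 56.01,92,383 , 430, 475,480,561.16,  587,  705 , 972 ]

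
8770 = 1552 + 7218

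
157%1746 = 157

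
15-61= - 46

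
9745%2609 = 1918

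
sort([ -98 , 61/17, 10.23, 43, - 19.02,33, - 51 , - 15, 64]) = [ -98,-51,  -  19.02,-15, 61/17,10.23 , 33, 43,64]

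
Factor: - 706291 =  - 706291^1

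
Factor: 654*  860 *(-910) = - 511820400 = -2^4*3^1*5^2*7^1 * 13^1 * 43^1*109^1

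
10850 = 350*31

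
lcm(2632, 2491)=139496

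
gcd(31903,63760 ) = 1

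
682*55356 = 37752792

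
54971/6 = 9161 + 5/6  =  9161.83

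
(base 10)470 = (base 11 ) 398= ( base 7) 1241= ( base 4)13112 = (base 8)726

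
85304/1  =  85304 = 85304.00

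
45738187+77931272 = 123669459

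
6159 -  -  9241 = 15400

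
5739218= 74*77557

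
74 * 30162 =2231988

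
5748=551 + 5197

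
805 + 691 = 1496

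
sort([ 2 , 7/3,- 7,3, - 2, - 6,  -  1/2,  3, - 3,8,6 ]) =[ - 7,  -  6,  -  3,-2, - 1/2,2, 7/3,3, 3,6, 8 ]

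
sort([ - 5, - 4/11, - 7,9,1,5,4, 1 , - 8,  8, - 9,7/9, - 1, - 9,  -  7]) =[ - 9, - 9, - 8, - 7, - 7, - 5, - 1, - 4/11,7/9,1, 1,4, 5,8,9 ] 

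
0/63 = 0 = 0.00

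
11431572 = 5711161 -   -  5720411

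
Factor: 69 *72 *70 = 2^4*3^3 * 5^1*7^1* 23^1 = 347760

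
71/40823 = 71/40823 =0.00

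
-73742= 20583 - 94325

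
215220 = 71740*3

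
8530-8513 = 17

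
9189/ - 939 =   -  10 + 67/313 = - 9.79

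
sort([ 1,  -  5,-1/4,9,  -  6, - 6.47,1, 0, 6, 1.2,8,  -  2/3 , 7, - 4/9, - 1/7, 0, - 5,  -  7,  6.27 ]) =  [ - 7,-6.47, - 6, - 5,-5,  -  2/3, - 4/9, - 1/4, - 1/7, 0, 0, 1, 1,1.2,6, 6.27, 7, 8,9 ]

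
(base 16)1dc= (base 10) 476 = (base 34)E0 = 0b111011100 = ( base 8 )734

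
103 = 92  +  11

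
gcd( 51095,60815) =5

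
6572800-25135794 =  - 18562994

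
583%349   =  234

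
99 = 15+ 84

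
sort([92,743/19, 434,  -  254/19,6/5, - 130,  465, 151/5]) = [-130, - 254/19, 6/5,151/5,743/19,92,434,465 ]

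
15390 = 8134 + 7256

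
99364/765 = 129 + 679/765=129.89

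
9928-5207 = 4721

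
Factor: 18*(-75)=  - 1350= - 2^1 * 3^3 * 5^2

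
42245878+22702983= 64948861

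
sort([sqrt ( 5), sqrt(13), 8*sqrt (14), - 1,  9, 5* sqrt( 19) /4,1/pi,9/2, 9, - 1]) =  [ - 1, - 1, 1/pi, sqrt( 5),sqrt( 13), 9/2, 5*sqrt( 19 ) /4,9,9, 8*sqrt( 14) ]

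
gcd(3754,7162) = 2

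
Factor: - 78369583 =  - 109^1*199^1*3613^1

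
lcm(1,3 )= 3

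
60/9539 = 60/9539 = 0.01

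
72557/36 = 72557/36 = 2015.47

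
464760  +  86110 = 550870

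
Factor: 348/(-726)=-58/121  =  -2^1*11^( - 2)*29^1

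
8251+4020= 12271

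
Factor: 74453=74453^1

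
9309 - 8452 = 857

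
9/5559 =3/1853 = 0.00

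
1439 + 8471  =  9910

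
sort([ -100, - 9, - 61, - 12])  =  [ - 100, -61,-12, - 9 ] 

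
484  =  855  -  371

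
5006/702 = 2503/351 = 7.13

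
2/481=2/481= 0.00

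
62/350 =31/175 = 0.18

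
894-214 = 680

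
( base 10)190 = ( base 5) 1230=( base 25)7f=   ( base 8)276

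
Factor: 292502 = 2^1 * 7^1*17^1*1229^1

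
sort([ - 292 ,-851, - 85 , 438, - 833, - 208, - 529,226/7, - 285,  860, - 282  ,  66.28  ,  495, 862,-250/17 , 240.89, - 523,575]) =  [  -  851,-833,  -  529, - 523,-292 , - 285,  -  282, - 208,-85, - 250/17, 226/7,66.28,240.89,438,495,575,860,862 ] 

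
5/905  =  1/181 =0.01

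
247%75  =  22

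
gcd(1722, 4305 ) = 861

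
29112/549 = 53+ 5/183 = 53.03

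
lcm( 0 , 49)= 0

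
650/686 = 325/343 = 0.95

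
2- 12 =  - 10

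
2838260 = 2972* 955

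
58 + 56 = 114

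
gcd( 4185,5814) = 9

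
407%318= 89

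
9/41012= 9/41012 = 0.00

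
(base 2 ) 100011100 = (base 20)E4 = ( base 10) 284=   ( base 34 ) 8C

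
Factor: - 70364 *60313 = -2^2*7^2*11^1 * 359^1*5483^1 = -  4243863932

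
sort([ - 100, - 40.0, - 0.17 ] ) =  [ - 100,  -  40.0,-0.17]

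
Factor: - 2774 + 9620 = 6846 = 2^1*3^1*7^1*163^1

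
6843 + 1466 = 8309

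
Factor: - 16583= - 7^1 * 23^1*103^1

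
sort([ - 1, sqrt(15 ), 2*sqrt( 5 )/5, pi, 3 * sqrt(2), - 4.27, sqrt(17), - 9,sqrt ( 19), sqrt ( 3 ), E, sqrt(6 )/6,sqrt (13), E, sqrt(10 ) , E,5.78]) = [-9, - 4.27 , - 1,  sqrt( 6) /6, 2*sqrt(5 ) /5 , sqrt ( 3),E , E, E, pi,sqrt(10), sqrt( 13 ), sqrt(15 ),sqrt ( 17 ),3*sqrt(2 ),sqrt (19), 5.78] 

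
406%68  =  66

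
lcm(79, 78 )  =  6162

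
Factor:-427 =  - 7^1*61^1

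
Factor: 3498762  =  2^1 * 3^1*583127^1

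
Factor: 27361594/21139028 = 13680797/10569514 = 2^( -1 )*13^1*29^(-1 )*67^1*113^1 * 139^1*182233^(-1 )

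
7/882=1/126 = 0.01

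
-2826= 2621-5447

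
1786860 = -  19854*(  -  90)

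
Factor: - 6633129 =-3^1*137^1*16139^1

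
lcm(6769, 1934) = 13538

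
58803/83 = 58803/83 =708.47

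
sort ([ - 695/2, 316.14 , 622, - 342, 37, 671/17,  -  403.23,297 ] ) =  [ - 403.23,  -  695/2,- 342, 37, 671/17, 297,316.14,622 ]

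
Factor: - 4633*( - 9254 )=2^1*7^1*41^1*113^1  *  661^1=42873782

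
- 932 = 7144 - 8076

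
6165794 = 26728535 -20562741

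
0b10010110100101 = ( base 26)E6H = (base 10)9637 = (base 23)i50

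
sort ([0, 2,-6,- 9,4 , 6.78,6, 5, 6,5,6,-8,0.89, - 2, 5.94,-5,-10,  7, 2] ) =[ - 10, - 9, - 8,-6 ,  -  5, -2, 0, 0.89, 2,2, 4, 5, 5 , 5.94,6,6,  6  ,  6.78, 7]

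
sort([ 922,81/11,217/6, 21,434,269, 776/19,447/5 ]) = [ 81/11, 21,217/6,  776/19,447/5,269,  434, 922] 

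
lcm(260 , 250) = 6500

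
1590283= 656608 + 933675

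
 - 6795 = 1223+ - 8018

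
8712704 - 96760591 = - 88047887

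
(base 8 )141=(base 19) 52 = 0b1100001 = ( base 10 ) 97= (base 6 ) 241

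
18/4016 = 9/2008  =  0.00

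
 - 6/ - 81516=1/13586 = 0.00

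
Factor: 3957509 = 3957509^1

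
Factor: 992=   2^5*31^1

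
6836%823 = 252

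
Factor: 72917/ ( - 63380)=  - 2^( - 2 )*5^(  -  1)*13^1*71^1*79^1*3169^( - 1 ) 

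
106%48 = 10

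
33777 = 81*417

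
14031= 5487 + 8544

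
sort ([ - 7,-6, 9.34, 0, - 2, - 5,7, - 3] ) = [ - 7, - 6, - 5, - 3, - 2,0,7,9.34] 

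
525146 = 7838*67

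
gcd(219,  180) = 3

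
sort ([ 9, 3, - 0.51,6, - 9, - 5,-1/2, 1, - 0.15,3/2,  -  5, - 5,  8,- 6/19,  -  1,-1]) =[ - 9, - 5, - 5,-5,-1,- 1,-0.51, - 1/2, - 6/19 , - 0.15, 1,3/2,3, 6,8,9 ] 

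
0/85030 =0= 0.00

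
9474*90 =852660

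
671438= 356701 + 314737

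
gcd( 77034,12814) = 2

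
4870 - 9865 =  - 4995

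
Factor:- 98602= - 2^1*7^1*7043^1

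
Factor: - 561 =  - 3^1*11^1*17^1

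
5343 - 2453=2890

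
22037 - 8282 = 13755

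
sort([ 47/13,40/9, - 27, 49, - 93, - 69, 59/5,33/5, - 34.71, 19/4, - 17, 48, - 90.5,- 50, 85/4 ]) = [ - 93, - 90.5, - 69, - 50,-34.71, - 27,  -  17, 47/13, 40/9, 19/4, 33/5, 59/5 , 85/4, 48, 49]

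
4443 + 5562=10005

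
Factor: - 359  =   - 359^1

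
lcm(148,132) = 4884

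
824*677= 557848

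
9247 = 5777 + 3470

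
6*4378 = 26268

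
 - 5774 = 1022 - 6796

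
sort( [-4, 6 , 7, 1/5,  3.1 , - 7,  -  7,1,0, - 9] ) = [ - 9,  -  7, - 7,-4,  0,  1/5,1,3.1 , 6,  7]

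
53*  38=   2014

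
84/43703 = 84/43703= 0.00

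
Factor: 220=2^2  *5^1*11^1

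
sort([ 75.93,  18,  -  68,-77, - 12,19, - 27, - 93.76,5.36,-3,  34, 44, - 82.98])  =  [ - 93.76, - 82.98, - 77,-68,-27,-12,-3,5.36,  18, 19,34, 44,  75.93 ] 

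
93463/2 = 46731 + 1/2 = 46731.50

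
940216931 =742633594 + 197583337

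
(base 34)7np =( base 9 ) 13177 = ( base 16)22C3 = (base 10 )8899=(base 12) 5197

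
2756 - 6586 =  -  3830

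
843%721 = 122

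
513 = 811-298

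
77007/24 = 25669/8= 3208.62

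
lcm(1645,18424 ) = 92120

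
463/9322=463/9322 = 0.05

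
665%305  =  55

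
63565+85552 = 149117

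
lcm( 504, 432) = 3024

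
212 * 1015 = 215180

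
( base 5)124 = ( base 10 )39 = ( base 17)25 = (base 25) 1e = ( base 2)100111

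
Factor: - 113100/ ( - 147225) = 2^2 *29^1*151^( - 1)=116/151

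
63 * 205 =12915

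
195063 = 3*65021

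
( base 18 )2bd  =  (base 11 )711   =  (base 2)1101011011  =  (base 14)455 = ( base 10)859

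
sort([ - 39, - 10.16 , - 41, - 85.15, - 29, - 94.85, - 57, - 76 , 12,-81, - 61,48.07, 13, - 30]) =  [-94.85  , - 85.15, - 81, - 76, - 61, - 57, - 41, - 39, - 30, - 29, - 10.16,12, 13,48.07 ]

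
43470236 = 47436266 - 3966030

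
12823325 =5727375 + 7095950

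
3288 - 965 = 2323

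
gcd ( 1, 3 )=1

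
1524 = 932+592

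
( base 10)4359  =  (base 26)6BH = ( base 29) 559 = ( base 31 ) 4GJ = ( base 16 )1107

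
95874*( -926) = -88779324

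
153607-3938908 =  - 3785301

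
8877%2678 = 843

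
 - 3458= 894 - 4352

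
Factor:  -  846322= - 2^1*41^1 *10321^1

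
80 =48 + 32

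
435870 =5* 87174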